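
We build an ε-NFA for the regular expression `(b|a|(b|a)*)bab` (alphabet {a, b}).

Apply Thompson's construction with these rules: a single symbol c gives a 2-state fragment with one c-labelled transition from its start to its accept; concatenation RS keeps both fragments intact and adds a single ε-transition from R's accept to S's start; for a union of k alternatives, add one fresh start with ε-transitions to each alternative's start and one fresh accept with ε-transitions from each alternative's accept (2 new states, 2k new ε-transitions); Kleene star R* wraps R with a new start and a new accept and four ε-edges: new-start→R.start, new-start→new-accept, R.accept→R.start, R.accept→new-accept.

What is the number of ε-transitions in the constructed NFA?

Building bottom-up:
Each of the 7 symbol leaves contributes 0 ε-transitions.
  b|a : 4 ε-transitions
  (b|a)* : 8 ε-transitions
  b|a|(b|a)* : 14 ε-transitions
  (b|a|(b|a)*)bab : 17 ε-transitions

17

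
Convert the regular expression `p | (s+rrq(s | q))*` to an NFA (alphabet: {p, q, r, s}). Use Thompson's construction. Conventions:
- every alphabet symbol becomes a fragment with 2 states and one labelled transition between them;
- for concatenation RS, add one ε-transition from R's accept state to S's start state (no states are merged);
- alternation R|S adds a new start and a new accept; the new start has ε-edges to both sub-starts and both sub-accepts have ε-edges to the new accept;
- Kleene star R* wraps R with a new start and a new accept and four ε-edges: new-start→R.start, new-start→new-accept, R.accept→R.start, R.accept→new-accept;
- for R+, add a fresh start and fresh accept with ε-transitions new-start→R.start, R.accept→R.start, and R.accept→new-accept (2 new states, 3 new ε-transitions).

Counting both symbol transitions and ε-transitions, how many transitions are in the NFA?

Recursing over subexpressions:
Each of the 7 symbol leaves contributes 1 transition (1 symbol, 0 ε).
  s+ — 4 transitions (1 symbol, 3 ε)
  s | q — 6 transitions (2 symbol, 4 ε)
  s+rrq(s | q) — 17 transitions (6 symbol, 11 ε)
  (s+rrq(s | q))* — 21 transitions (6 symbol, 15 ε)
  p | (s+rrq(s | q))* — 26 transitions (7 symbol, 19 ε)

26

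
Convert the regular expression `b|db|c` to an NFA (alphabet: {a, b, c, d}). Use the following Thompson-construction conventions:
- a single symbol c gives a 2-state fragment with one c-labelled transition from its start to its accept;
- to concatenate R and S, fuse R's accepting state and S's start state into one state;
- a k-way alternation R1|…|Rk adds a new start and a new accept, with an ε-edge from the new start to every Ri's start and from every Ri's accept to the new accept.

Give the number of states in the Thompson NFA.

Building bottom-up:
Each of the 4 symbol leaves contributes a 2-state fragment.
  db — 3 states
  b|db|c — 9 states

9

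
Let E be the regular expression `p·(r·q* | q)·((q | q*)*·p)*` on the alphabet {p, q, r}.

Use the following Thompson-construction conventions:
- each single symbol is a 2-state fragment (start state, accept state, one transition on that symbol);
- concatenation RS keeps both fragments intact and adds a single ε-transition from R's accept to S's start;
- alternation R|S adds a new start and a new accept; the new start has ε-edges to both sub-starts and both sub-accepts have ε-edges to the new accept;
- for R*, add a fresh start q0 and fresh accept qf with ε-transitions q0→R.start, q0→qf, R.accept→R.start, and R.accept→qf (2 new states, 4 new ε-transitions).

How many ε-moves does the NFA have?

28

Building bottom-up:
Each of the 7 symbol leaves contributes 0 ε-transitions.
  q* — 4 ε-transitions
  r·q* — 5 ε-transitions
  r·q* | q — 9 ε-transitions
  q* — 4 ε-transitions
  q | q* — 8 ε-transitions
  (q | q*)* — 12 ε-transitions
  (q | q*)*·p — 13 ε-transitions
  ((q | q*)*·p)* — 17 ε-transitions
  p·(r·q* | q)·((q | q*)*·p)* — 28 ε-transitions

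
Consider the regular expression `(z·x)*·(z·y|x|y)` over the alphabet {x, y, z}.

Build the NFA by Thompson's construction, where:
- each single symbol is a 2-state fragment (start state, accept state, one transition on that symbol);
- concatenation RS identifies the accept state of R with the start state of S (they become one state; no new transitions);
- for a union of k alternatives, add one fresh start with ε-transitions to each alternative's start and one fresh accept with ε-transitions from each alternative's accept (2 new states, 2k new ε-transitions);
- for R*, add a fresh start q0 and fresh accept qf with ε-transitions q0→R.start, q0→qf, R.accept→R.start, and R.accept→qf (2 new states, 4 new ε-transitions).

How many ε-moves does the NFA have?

10

By structural recursion:
Each of the 6 symbol leaves contributes 0 ε-transitions.
  z·x = 0 ε-transitions
  (z·x)* = 4 ε-transitions
  z·y = 0 ε-transitions
  z·y|x|y = 6 ε-transitions
  (z·x)*·(z·y|x|y) = 10 ε-transitions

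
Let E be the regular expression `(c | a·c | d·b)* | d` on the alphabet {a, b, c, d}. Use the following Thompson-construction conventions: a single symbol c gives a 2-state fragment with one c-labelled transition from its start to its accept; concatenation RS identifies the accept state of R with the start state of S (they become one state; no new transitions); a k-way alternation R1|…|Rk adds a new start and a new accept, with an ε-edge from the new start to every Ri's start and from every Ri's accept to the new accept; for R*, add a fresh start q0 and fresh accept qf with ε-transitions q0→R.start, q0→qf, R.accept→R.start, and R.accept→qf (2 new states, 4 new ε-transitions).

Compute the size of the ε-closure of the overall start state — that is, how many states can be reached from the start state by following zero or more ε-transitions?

9

Compute the ε-closure size of each fragment's start state recursively; a symbol fragment's start has no outgoing ε-edge, so its closure is just itself (size 1).
  a·c — C equals the left operand's closure size = 1 (its accept is not ε-reachable, so the closure stops there)
  d·b — same as the first factor's closure: C = 1
  c | a·c | d·b — new start ε-reaches every alternative's start; none of them accept ε, so the new accept is not reached: C = 1 + 1 + 1 + 1 = 4
  (c | a·c | d·b)* — C = 1 (new start) + 4 (body) + 1 (new accept) = 6
  (c | a·c | d·b)* | d — C = 1 (new start) + (6 + 1) + 1 (new accept, since some branch ε-reaches its own accept) = 9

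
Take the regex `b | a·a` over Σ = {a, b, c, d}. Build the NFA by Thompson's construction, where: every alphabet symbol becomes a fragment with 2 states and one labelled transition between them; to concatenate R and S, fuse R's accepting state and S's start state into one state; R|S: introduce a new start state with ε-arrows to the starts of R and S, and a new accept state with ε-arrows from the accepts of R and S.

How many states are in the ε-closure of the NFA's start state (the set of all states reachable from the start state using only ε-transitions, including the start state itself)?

3

Compute the ε-closure size of each fragment's start state recursively; a symbol fragment's start has no outgoing ε-edge, so its closure is just itself (size 1).
  a·a : C equals the left operand's closure size = 1 (its accept is not ε-reachable, so the closure stops there)
  b | a·a : new start ε-reaches every alternative's start; none of them accept ε, so the new accept is not reached: C = 1 + 1 + 1 = 3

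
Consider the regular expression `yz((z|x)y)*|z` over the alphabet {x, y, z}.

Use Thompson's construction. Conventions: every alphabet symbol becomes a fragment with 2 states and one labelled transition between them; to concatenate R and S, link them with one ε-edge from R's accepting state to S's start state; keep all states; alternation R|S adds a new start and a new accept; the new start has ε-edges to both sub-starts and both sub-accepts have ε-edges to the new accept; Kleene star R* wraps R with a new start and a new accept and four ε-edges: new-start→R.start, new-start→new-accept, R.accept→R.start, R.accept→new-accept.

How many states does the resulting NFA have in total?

18

Building bottom-up:
Each of the 6 symbol leaves contributes a 2-state fragment.
  z|x — 6 states
  (z|x)y — 8 states
  ((z|x)y)* — 10 states
  yz((z|x)y)* — 14 states
  yz((z|x)y)*|z — 18 states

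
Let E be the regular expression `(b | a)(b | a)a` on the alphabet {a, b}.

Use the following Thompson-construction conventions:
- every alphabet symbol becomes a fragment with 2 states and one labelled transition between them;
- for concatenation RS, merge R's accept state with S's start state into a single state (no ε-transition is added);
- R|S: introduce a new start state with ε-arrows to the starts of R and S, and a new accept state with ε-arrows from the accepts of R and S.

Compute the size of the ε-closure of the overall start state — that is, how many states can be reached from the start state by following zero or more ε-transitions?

3

Work bottom-up. For each fragment F, track |ε-closure(F.start)| and whether F's accept lies in that closure (i.e. whether F accepts ε). A single-symbol fragment has closure size 1 and does not accept ε.
  b | a : new start ε-reaches every alternative's start; none of them accept ε, so the new accept is not reached: |closure| = 1 + 1 + 1 = 3
  b | a : new start ε-reaches every alternative's start; none of them accept ε, so the new accept is not reached: |closure| = 1 + 1 + 1 = 3
  (b | a)(b | a)a : |closure| equals the left operand's closure size = 3 (its accept is not ε-reachable, so the closure stops there)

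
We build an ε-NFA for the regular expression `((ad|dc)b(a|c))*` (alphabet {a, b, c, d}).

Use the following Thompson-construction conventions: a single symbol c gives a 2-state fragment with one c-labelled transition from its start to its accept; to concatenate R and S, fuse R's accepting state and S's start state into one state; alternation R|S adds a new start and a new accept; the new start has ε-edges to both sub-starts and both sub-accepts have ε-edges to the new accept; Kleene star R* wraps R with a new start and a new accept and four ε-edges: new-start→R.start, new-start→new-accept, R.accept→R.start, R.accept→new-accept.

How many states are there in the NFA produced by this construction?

16

Building bottom-up:
Each of the 7 symbol leaves contributes a 2-state fragment.
  ad — 3 states
  dc — 3 states
  ad|dc — 8 states
  a|c — 6 states
  (ad|dc)b(a|c) — 14 states
  ((ad|dc)b(a|c))* — 16 states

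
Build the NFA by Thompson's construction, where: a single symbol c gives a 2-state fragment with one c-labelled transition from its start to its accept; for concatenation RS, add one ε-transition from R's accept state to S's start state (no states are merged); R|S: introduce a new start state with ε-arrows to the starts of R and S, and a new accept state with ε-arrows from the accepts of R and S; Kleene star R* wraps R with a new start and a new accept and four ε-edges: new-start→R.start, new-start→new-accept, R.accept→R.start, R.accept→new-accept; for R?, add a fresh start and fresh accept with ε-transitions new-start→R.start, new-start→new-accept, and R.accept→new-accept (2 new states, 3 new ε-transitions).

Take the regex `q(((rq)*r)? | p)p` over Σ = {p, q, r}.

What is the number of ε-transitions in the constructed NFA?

Building bottom-up:
Each of the 6 symbol leaves contributes 0 ε-transitions.
  rq = 1 ε-transition
  (rq)* = 5 ε-transitions
  (rq)*r = 6 ε-transitions
  ((rq)*r)? = 9 ε-transitions
  ((rq)*r)? | p = 13 ε-transitions
  q(((rq)*r)? | p)p = 15 ε-transitions

15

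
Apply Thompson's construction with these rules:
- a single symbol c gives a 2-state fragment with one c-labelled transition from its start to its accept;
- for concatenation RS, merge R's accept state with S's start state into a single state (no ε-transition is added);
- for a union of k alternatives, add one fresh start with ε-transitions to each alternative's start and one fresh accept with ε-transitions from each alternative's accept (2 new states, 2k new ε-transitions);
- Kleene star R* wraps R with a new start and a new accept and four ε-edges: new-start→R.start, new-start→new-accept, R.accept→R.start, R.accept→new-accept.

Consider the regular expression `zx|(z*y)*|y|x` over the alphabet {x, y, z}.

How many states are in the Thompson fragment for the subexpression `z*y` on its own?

5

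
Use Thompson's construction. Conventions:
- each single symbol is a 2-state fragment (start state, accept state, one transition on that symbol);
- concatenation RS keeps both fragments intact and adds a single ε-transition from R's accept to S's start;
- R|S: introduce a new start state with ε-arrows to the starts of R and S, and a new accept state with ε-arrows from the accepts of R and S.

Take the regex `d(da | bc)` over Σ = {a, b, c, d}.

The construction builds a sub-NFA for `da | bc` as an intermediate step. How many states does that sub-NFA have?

10

Fragment for `da | bc`:
Each of the 4 symbol leaves contributes a 2-state fragment.
  da → 4 states
  bc → 4 states
  da | bc → 10 states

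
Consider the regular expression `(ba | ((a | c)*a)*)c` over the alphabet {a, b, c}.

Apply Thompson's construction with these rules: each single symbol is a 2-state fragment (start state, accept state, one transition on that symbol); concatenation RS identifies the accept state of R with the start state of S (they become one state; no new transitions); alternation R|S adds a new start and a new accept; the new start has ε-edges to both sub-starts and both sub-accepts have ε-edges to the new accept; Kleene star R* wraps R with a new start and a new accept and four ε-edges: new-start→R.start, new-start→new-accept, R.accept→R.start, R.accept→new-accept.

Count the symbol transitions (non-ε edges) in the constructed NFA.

6

Bottom-up over the parse tree:
Each of the 6 symbol leaves contributes exactly 1 symbol transition.
  ba → 2 symbol transitions
  a | c → 2 symbol transitions
  (a | c)* → 2 symbol transitions
  (a | c)*a → 3 symbol transitions
  ((a | c)*a)* → 3 symbol transitions
  ba | ((a | c)*a)* → 5 symbol transitions
  (ba | ((a | c)*a)*)c → 6 symbol transitions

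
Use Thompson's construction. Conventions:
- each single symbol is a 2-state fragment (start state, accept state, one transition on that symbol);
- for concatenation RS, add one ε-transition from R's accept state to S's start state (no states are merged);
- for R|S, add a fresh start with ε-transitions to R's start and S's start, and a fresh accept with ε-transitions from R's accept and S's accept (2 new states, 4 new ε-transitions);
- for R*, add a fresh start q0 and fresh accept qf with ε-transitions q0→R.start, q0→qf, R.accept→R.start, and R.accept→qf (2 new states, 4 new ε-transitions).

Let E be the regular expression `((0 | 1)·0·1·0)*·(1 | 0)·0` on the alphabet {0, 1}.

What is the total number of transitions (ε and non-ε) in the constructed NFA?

25

Building bottom-up:
Each of the 8 symbol leaves contributes 1 transition (1 symbol, 0 ε).
  0 | 1 → 6 transitions (2 symbol, 4 ε)
  (0 | 1)·0·1·0 → 12 transitions (5 symbol, 7 ε)
  ((0 | 1)·0·1·0)* → 16 transitions (5 symbol, 11 ε)
  1 | 0 → 6 transitions (2 symbol, 4 ε)
  ((0 | 1)·0·1·0)*·(1 | 0)·0 → 25 transitions (8 symbol, 17 ε)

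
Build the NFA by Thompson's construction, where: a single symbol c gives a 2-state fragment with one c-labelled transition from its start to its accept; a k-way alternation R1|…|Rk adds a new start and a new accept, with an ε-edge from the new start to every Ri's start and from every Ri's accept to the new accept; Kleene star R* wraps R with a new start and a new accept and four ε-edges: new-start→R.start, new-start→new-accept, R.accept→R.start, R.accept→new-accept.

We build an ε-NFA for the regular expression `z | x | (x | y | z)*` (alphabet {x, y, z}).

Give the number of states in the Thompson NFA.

Bottom-up over the parse tree:
Each of the 5 symbol leaves contributes a 2-state fragment.
  x | y | z — 8 states
  (x | y | z)* — 10 states
  z | x | (x | y | z)* — 16 states

16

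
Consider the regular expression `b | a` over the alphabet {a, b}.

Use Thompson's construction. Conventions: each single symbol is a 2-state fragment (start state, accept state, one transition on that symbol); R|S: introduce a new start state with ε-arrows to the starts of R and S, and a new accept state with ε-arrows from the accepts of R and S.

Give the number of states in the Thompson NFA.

6

Per subexpression:
Each of the 2 symbol leaves contributes a 2-state fragment.
  b | a — 6 states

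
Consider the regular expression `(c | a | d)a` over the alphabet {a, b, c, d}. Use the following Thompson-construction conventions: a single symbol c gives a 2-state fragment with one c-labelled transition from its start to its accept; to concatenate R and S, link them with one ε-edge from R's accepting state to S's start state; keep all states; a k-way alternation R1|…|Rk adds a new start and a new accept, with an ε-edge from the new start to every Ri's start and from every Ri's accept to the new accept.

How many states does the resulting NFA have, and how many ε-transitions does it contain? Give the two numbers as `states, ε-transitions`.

Per subexpression:
Each of the 4 symbol leaves contributes 2 states and 0 ε-transitions.
  c | a | d : 8 states, 6 ε-transitions
  (c | a | d)a : 10 states, 7 ε-transitions

10, 7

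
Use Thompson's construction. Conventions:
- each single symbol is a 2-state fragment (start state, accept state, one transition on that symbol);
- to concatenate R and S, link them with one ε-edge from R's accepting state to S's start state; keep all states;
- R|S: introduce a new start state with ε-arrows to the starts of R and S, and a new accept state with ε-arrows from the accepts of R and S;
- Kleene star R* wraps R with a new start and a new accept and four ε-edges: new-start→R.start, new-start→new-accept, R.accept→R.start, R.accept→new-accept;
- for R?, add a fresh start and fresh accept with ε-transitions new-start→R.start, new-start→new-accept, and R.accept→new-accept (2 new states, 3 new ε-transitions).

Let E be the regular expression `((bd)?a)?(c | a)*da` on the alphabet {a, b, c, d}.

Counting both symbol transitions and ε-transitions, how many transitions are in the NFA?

26

Recursing over subexpressions:
Each of the 7 symbol leaves contributes 1 transition (1 symbol, 0 ε).
  bd → 3 transitions (2 symbol, 1 ε)
  (bd)? → 6 transitions (2 symbol, 4 ε)
  (bd)?a → 8 transitions (3 symbol, 5 ε)
  ((bd)?a)? → 11 transitions (3 symbol, 8 ε)
  c | a → 6 transitions (2 symbol, 4 ε)
  (c | a)* → 10 transitions (2 symbol, 8 ε)
  ((bd)?a)?(c | a)*da → 26 transitions (7 symbol, 19 ε)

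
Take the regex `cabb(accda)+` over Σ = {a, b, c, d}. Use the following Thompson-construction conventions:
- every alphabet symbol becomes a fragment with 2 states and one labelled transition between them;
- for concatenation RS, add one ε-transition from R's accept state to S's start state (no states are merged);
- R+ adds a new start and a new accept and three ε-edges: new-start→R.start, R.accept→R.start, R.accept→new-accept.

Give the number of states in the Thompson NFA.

20

Per subexpression:
Each of the 9 symbol leaves contributes a 2-state fragment.
  accda → 10 states
  (accda)+ → 12 states
  cabb(accda)+ → 20 states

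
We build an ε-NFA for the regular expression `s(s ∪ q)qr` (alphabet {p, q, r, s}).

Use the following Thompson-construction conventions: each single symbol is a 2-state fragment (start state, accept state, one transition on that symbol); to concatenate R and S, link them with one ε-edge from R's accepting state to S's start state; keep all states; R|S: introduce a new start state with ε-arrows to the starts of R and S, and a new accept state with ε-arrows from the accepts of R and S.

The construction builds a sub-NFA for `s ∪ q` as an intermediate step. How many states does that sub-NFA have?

6

Fragment for `s ∪ q`:
Each of the 2 symbol leaves contributes a 2-state fragment.
  s ∪ q — 6 states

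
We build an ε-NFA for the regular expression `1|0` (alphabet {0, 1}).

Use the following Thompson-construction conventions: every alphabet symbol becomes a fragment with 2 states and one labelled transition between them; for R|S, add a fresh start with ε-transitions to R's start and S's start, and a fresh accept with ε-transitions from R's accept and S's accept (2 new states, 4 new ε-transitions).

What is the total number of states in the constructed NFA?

Building bottom-up:
Each of the 2 symbol leaves contributes a 2-state fragment.
  1|0 : 6 states

6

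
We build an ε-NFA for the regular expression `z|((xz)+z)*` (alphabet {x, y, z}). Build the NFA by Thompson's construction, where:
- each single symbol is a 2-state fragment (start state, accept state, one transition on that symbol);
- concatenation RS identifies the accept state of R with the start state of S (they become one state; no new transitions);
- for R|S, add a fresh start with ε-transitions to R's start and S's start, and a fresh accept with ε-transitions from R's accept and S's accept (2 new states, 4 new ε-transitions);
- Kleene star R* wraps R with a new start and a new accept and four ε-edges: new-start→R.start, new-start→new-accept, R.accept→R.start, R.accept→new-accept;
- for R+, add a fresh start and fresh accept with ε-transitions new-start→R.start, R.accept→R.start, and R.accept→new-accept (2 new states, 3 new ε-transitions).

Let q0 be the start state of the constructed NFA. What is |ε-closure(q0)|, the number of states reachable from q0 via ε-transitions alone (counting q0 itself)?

Compute the ε-closure size of each fragment's start state recursively; a symbol fragment's start has no outgoing ε-edge, so its closure is just itself (size 1).
  xz → |closure| equals the left operand's closure size = 1 (its accept is not ε-reachable, so the closure stops there)
  (xz)+ → new start ε-reaches only the body's start; the new accept needs a symbol first: |closure| = 1 + 1 = 2
  (xz)+z → |closure| equals the left operand's closure size = 2 (its accept is not ε-reachable, so the closure stops there)
  ((xz)+z)* → the star's fresh start ε-reaches both the body's start and the fresh accept: |closure| = 2 + 2 = 4
  z|((xz)+z)* → |closure| = 1 (new start) + (1 + 4) + 1 (new accept, since some branch ε-reaches its own accept) = 7

7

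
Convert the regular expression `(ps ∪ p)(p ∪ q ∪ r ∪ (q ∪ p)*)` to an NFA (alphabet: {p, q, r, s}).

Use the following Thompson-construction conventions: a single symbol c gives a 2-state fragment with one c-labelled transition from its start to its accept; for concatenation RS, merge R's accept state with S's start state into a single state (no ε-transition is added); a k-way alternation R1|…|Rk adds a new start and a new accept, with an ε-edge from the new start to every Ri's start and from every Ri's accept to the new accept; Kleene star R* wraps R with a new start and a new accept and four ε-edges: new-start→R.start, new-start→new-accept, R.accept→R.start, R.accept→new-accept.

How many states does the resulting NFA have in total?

22

By structural recursion:
Each of the 8 symbol leaves contributes a 2-state fragment.
  ps — 3 states
  ps ∪ p — 7 states
  q ∪ p — 6 states
  (q ∪ p)* — 8 states
  p ∪ q ∪ r ∪ (q ∪ p)* — 16 states
  (ps ∪ p)(p ∪ q ∪ r ∪ (q ∪ p)*) — 22 states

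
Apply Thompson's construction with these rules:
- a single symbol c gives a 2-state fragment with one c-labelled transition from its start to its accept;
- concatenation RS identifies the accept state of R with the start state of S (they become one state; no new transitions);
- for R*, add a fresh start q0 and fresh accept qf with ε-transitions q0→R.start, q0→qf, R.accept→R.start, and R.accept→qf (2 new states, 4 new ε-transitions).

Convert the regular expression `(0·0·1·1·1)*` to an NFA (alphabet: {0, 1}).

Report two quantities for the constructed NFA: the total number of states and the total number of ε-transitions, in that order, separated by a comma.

Bottom-up over the parse tree:
Each of the 5 symbol leaves contributes 2 states and 0 ε-transitions.
  0·0·1·1·1 : 6 states, 0 ε-transitions
  (0·0·1·1·1)* : 8 states, 4 ε-transitions

8, 4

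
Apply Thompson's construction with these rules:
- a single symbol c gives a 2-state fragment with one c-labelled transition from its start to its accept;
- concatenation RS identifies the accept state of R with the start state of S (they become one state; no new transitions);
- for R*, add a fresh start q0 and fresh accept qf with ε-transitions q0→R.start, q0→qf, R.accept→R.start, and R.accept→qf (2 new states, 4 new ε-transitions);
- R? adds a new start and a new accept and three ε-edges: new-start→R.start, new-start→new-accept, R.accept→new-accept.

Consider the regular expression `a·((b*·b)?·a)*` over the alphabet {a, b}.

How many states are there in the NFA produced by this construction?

11

Building bottom-up:
Each of the 4 symbol leaves contributes a 2-state fragment.
  b* = 4 states
  b*·b = 5 states
  (b*·b)? = 7 states
  (b*·b)?·a = 8 states
  ((b*·b)?·a)* = 10 states
  a·((b*·b)?·a)* = 11 states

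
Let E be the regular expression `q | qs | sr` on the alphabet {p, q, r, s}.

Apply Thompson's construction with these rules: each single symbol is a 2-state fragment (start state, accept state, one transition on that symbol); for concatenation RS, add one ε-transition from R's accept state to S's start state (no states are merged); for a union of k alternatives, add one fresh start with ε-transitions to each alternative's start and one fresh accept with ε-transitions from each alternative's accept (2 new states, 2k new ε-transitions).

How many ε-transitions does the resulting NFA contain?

8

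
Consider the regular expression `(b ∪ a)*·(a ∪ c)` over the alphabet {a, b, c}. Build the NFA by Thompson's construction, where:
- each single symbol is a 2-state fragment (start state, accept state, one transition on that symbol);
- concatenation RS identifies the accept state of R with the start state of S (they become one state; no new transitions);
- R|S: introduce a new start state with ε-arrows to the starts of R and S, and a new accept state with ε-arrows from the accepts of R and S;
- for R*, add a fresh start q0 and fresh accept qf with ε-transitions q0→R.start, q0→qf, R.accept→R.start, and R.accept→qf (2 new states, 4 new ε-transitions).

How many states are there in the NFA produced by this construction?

13

Recursing over subexpressions:
Each of the 4 symbol leaves contributes a 2-state fragment.
  b ∪ a = 6 states
  (b ∪ a)* = 8 states
  a ∪ c = 6 states
  (b ∪ a)*·(a ∪ c) = 13 states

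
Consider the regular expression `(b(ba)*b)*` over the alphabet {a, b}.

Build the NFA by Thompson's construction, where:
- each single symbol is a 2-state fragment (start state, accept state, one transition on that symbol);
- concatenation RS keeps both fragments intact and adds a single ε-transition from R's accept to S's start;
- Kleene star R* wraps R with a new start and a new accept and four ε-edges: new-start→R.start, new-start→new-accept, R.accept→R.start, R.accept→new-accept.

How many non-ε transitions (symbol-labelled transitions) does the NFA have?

Bottom-up over the parse tree:
Each of the 4 symbol leaves contributes exactly 1 symbol transition.
  ba — 2 symbol transitions
  (ba)* — 2 symbol transitions
  b(ba)*b — 4 symbol transitions
  (b(ba)*b)* — 4 symbol transitions

4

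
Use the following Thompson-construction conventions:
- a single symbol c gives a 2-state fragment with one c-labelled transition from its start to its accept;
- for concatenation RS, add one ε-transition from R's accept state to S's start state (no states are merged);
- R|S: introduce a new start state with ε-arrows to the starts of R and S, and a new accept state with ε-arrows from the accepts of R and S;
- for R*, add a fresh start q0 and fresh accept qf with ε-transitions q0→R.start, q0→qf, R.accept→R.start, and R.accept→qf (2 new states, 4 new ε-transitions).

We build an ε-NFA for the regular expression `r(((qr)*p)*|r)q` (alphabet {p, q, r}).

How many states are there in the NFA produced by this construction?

Recursing over subexpressions:
Each of the 6 symbol leaves contributes a 2-state fragment.
  qr = 4 states
  (qr)* = 6 states
  (qr)*p = 8 states
  ((qr)*p)* = 10 states
  ((qr)*p)*|r = 14 states
  r(((qr)*p)*|r)q = 18 states

18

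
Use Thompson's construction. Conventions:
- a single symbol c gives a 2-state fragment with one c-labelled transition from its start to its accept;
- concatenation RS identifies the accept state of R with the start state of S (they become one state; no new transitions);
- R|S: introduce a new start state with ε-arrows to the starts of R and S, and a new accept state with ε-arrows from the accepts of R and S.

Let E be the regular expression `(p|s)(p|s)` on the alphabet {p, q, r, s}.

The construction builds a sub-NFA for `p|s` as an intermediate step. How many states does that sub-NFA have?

6

Fragment for `p|s`:
Each of the 2 symbol leaves contributes a 2-state fragment.
  p|s — 6 states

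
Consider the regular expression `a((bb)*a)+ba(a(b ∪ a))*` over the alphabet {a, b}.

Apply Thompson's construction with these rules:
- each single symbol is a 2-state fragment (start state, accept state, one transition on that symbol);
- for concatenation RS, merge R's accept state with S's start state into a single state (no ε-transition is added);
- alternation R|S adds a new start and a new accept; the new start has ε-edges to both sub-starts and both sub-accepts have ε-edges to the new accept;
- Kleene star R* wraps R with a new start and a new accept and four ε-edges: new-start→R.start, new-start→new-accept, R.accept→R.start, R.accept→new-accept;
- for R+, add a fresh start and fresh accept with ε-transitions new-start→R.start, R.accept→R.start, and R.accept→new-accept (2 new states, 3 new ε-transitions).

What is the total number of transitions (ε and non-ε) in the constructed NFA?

Per subexpression:
Each of the 9 symbol leaves contributes 1 transition (1 symbol, 0 ε).
  bb : 2 transitions (2 symbol, 0 ε)
  (bb)* : 6 transitions (2 symbol, 4 ε)
  (bb)*a : 7 transitions (3 symbol, 4 ε)
  ((bb)*a)+ : 10 transitions (3 symbol, 7 ε)
  b ∪ a : 6 transitions (2 symbol, 4 ε)
  a(b ∪ a) : 7 transitions (3 symbol, 4 ε)
  (a(b ∪ a))* : 11 transitions (3 symbol, 8 ε)
  a((bb)*a)+ba(a(b ∪ a))* : 24 transitions (9 symbol, 15 ε)

24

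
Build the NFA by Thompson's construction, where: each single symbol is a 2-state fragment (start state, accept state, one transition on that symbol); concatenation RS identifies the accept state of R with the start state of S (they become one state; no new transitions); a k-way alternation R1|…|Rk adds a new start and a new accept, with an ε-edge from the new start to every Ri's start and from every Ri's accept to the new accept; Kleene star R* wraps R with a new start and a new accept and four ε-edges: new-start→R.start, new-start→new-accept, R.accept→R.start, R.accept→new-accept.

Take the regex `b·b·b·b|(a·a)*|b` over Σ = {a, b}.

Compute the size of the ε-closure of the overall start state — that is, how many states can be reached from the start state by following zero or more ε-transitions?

7

Work bottom-up. For each fragment F, track |ε-closure(F.start)| and whether F's accept lies in that closure (i.e. whether F accepts ε). A single-symbol fragment has closure size 1 and does not accept ε.
  b·b·b·b — |ε-closure| equals the left operand's closure size = 1 (its accept is not ε-reachable, so the closure stops there)
  a·a — |ε-closure| equals the left operand's closure size = 1 (its accept is not ε-reachable, so the closure stops there)
  (a·a)* — the star's fresh start ε-reaches both the body's start and the fresh accept: |ε-closure| = 2 + 1 = 3
  b·b·b·b|(a·a)*|b — new start ε-reaches every alternative's start; at least one alternative accepts ε, so the union's new accept is reached too: |ε-closure| = 1 + 1 + 3 + 1 + 1 = 7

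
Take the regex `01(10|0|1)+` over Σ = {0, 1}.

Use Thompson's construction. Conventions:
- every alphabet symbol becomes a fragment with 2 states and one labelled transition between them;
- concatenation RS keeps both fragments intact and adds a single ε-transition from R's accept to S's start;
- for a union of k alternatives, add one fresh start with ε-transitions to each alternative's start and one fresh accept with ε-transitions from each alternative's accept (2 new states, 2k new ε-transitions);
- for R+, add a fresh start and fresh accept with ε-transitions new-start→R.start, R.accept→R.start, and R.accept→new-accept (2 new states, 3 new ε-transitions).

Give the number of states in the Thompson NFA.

16

Recursing over subexpressions:
Each of the 6 symbol leaves contributes a 2-state fragment.
  10 : 4 states
  10|0|1 : 10 states
  (10|0|1)+ : 12 states
  01(10|0|1)+ : 16 states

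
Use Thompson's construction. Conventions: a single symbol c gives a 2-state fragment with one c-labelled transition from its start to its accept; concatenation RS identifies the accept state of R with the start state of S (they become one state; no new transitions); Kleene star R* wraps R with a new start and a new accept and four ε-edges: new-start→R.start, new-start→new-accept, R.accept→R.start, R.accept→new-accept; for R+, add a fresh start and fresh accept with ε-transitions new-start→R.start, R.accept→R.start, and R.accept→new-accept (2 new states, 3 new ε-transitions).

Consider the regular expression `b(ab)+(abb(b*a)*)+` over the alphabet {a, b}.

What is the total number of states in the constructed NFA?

Building bottom-up:
Each of the 8 symbol leaves contributes a 2-state fragment.
  ab → 3 states
  (ab)+ → 5 states
  b* → 4 states
  b*a → 5 states
  (b*a)* → 7 states
  abb(b*a)* → 10 states
  (abb(b*a)*)+ → 12 states
  b(ab)+(abb(b*a)*)+ → 17 states

17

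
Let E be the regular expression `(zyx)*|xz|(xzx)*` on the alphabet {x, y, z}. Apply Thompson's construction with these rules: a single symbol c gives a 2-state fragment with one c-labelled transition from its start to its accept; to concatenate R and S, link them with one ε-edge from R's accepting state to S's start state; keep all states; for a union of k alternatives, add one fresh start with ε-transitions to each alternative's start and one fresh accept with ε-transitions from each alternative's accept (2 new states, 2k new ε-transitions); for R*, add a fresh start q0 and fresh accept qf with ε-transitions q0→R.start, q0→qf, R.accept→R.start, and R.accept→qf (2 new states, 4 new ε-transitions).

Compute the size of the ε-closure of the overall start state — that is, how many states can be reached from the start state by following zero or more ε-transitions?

9

Work bottom-up. For each fragment F, track |ε-closure(F.start)| and whether F's accept lies in that closure (i.e. whether F accepts ε). A single-symbol fragment has closure size 1 and does not accept ε.
  zyx — same as the first factor's closure: |ε-closure| = 1
  (zyx)* — |ε-closure| = 1 (new start) + 1 (body) + 1 (new accept) = 3
  xz — |ε-closure| equals the left operand's closure size = 1 (its accept is not ε-reachable, so the closure stops there)
  xzx — same as the first factor's closure: |ε-closure| = 1
  (xzx)* — |ε-closure| = 1 (new start) + 1 (body) + 1 (new accept) = 3
  (zyx)*|xz|(xzx)* — |ε-closure| = 1 (new start) + (3 + 1 + 3) + 1 (new accept, since some branch ε-reaches its own accept) = 9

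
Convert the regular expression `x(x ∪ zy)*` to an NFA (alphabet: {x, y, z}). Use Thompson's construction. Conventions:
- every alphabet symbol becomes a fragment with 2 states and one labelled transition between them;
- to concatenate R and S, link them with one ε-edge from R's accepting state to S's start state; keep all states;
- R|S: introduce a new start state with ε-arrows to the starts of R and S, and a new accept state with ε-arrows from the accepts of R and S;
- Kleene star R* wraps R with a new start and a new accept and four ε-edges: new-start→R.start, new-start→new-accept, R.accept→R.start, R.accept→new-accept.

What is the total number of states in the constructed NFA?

12

Building bottom-up:
Each of the 4 symbol leaves contributes a 2-state fragment.
  zy — 4 states
  x ∪ zy — 8 states
  (x ∪ zy)* — 10 states
  x(x ∪ zy)* — 12 states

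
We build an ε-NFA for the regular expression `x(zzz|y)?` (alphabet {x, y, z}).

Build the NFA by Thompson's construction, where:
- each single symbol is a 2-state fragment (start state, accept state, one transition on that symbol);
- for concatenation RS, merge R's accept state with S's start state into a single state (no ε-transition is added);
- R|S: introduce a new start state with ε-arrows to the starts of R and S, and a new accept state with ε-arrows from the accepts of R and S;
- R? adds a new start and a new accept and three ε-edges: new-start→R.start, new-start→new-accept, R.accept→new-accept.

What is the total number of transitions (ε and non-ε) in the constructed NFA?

12

By structural recursion:
Each of the 5 symbol leaves contributes 1 transition (1 symbol, 0 ε).
  zzz → 3 transitions (3 symbol, 0 ε)
  zzz|y → 8 transitions (4 symbol, 4 ε)
  (zzz|y)? → 11 transitions (4 symbol, 7 ε)
  x(zzz|y)? → 12 transitions (5 symbol, 7 ε)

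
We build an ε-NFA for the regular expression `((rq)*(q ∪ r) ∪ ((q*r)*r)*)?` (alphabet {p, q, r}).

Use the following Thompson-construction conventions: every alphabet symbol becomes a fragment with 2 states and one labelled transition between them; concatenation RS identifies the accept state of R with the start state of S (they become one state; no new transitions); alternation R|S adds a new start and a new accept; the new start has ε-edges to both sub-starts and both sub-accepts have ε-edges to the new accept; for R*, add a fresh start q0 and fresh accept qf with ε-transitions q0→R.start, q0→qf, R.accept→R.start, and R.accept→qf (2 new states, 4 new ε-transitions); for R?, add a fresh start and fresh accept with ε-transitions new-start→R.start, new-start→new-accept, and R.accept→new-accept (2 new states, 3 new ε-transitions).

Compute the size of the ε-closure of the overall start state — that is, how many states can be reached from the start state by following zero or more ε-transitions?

16

Compute the ε-closure size of each fragment's start state recursively; a symbol fragment's start has no outgoing ε-edge, so its closure is just itself (size 1).
  rq → same as the first factor's closure: C = 1
  (rq)* → the star's fresh start ε-reaches both the body's start and the fresh accept: C = 2 + 1 = 3
  q ∪ r → C = 1 + 1 + 1 = 3 (the new accept is not ε-reachable since no branch accepts ε)
  (rq)*(q ∪ r) → the left operand accepts ε, so the closure extends into the next operand (the shared merged state is already counted); C = 3 + (3−1) = 5
  q* → C = 1 (new start) + 1 (body) + 1 (new accept) = 3
  q*r → the left operand accepts ε, so the closure extends into the next operand (the shared merged state is already counted); C = 3 + (1−1) = 3
  (q*r)* → the star's fresh start ε-reaches both the body's start and the fresh accept: C = 2 + 3 = 5
  (q*r)*r → C = 5 + (1−1) = 5 (closure spills across the concat boundary because the left factor accepts ε)
  ((q*r)*r)* → the star's fresh start ε-reaches both the body's start and the fresh accept: C = 2 + 5 = 7
  (rq)*(q ∪ r) ∪ ((q*r)*r)* → new start ε-reaches every alternative's start; at least one alternative accepts ε, so the union's new accept is reached too: C = 1 + 5 + 7 + 1 = 14
  ((rq)*(q ∪ r) ∪ ((q*r)*r)*)? → new start has ε-edges to the inner start and to the new accept, so C = 2 + 14 = 16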